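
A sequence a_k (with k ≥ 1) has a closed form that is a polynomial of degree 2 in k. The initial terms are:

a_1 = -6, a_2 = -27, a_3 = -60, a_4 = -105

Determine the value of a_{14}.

1st diffs: -21, -33, -45.
2nd diffs: -12, -12 (constant).
Newton forward-difference form: a_k = -6 + (-21)·C(k-1,1) + (-12)·C(k-1,2).
At k = 14: k-1 = 13, so a_{14} = -6 - 273 - 936 = -1215.

-1215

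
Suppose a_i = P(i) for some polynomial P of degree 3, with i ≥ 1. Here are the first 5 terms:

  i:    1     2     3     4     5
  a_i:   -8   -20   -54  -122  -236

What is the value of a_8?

1st diffs: -12, -34, -68, -114.
2nd diffs: -22, -34, -46.
3rd diffs: -12, -12 (constant).
Newton forward-difference form: a_i = -8 + (-12)·C(i-1,1) + (-22)·C(i-1,2) + (-12)·C(i-1,3).
At i = 8: i-1 = 7, so a_8 = -8 - 84 - 462 - 420 = -974.

-974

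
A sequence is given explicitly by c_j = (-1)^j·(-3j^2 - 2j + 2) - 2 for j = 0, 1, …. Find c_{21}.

1361

(-1)^21 = -1; -3j^2 - 2j + 2 at j=21 is -1363; so c_{21} = 1361.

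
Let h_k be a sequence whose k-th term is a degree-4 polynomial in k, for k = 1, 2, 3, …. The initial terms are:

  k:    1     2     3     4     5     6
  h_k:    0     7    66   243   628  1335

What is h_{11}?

1st diffs: 7, 59, 177, 385, 707.
2nd diffs: 52, 118, 208, 322.
3rd diffs: 66, 90, 114.
4th diffs: 24, 24 (constant).
Newton forward-difference form: h_k = 7·C(k-1,1) + 52·C(k-1,2) + 66·C(k-1,3) + 24·C(k-1,4).
At k = 11: k-1 = 10, so h_{11} = 70 + 2340 + 7920 + 5040 = 15370.

15370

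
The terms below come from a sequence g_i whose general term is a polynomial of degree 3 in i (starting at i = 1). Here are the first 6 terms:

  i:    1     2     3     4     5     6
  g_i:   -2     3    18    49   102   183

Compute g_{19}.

1st diffs: 5, 15, 31, 53, 81.
2nd diffs: 10, 16, 22, 28.
3rd diffs: 6, 6, 6 (constant).
Newton forward-difference form: g_i = -2 + 5·C(i-1,1) + 10·C(i-1,2) + 6·C(i-1,3).
At i = 19: i-1 = 18, so g_{19} = -2 + 90 + 1530 + 4896 = 6514.

6514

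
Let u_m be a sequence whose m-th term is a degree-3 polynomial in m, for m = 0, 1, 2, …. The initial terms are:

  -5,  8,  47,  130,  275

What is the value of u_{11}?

4538

1st diffs: 13, 39, 83, 145.
2nd diffs: 26, 44, 62.
3rd diffs: 18, 18 (constant).
Newton forward-difference form: u_m = -5 + 13·C(m,1) + 26·C(m,2) + 18·C(m,3).
At m = 11: m = 11, so u_{11} = -5 + 143 + 1430 + 2970 = 4538.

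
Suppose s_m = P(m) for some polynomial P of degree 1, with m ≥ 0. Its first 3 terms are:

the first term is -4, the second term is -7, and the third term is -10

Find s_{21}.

-67

1st diffs: -3, -3 (constant).
So s_m = -3m - 4.
Evaluating at m = 21 gives s_{21} = -67.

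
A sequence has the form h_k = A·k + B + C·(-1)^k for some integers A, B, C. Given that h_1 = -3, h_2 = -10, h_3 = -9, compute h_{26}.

Plug in k = 1, 2, 3: A + B - C = -3; 2A + B + C = -10; 3A + B - C = -9.
Subtracting the first from the second: A + 2C = -7.
Subtracting the second from the third: A - 2C = 1.
Solving: C = -2, A = -3, then B = -2.
Therefore h_{26} = -78 + (-2) + (-2)·1 = -82.

-82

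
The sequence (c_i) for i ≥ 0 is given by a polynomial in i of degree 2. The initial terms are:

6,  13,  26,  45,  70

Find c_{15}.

741

1st diffs: 7, 13, 19, 25.
2nd diffs: 6, 6, 6 (constant).
Newton forward-difference form: c_i = 6 + 7·C(i,1) + 6·C(i,2).
At i = 15: i = 15, so c_{15} = 6 + 105 + 630 = 741.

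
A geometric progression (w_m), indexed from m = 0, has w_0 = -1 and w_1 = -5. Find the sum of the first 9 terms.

-488281

Common ratio r = 5.
w_m = (-1)·5^(m-0).
S = (-1)·(5^9 - 1)/(5 - 1) = (-1)·(1953125 - 1)/(4) = -488281.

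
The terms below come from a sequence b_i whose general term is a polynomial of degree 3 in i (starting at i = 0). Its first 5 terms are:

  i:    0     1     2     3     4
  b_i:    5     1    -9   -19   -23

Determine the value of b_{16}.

2581

1st diffs: -4, -10, -10, -4.
2nd diffs: -6, 0, 6.
3rd diffs: 6, 6 (constant).
Newton forward-difference form: b_i = 5 + (-4)·C(i,1) + (-6)·C(i,2) + 6·C(i,3).
At i = 16: i = 16, so b_{16} = 5 - 64 - 720 + 3360 = 2581.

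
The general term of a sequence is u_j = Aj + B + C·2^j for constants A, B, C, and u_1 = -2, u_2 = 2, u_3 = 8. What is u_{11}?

The three given values yield: A + B + 2C = -2; 2A + B + 4C = 2; 3A + B + 8C = 8.
Subtracting the first from the second: A + 2C = 4.
Subtracting the second from the third: A + 4C = 6.
Solving: C = 1, A = 2, then B = -6.
Hence u_{11} = 2·11 + (-6) + 1·2048 = 2064.

2064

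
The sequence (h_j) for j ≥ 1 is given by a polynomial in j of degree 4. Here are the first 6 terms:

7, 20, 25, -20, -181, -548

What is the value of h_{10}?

-6716

1st diffs: 13, 5, -45, -161, -367.
2nd diffs: -8, -50, -116, -206.
3rd diffs: -42, -66, -90.
4th diffs: -24, -24 (constant).
So h_j = -j^4 + 3j^3 + 3j^2 - 2j + 4.
Evaluating at j = 10 gives h_{10} = -6716.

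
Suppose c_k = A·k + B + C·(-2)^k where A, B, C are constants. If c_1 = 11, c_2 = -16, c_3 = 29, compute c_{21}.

At k = 1, 2, 3: A + B - 2C = 11; 2A + B + 4C = -16; 3A + B - 8C = 29.
Subtracting the first from the second: A + 6C = -27.
Subtracting the second from the third: A - 12C = 45.
Solving: C = -4, A = -3, then B = 6.
So c_k = -3·k + 6 + (-4)·(-2)^k; at k=21 this is 8388551.

8388551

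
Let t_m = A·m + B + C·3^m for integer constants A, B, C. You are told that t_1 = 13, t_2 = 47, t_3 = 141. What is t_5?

1229

At m = 1, 2, 3: A + B + 3C = 13; 2A + B + 9C = 47; 3A + B + 27C = 141.
Subtracting the first from the second: A + 6C = 34.
Subtracting the second from the third: A + 18C = 94.
Solving: C = 5, A = 4, then B = -6.
Hence t_5 = 4·5 + (-6) + 5·243 = 1229.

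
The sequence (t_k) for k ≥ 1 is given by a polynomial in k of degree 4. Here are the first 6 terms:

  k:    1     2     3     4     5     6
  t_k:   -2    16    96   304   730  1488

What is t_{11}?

15928

1st diffs: 18, 80, 208, 426, 758.
2nd diffs: 62, 128, 218, 332.
3rd diffs: 66, 90, 114.
4th diffs: 24, 24 (constant).
Newton forward-difference form: t_k = -2 + 18·C(k-1,1) + 62·C(k-1,2) + 66·C(k-1,3) + 24·C(k-1,4).
At k = 11: k-1 = 10, so t_{11} = -2 + 180 + 2790 + 7920 + 5040 = 15928.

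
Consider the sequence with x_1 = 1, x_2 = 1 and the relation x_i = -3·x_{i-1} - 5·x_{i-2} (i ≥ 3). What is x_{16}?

Step forward from the initial values:
x_3 = -8;  x_4 = 19;  x_5 = -17;  …;  x_{13} = 433;  x_{14} = -47519;  x_{15} = 140392;  x_{16} = -183581.

-183581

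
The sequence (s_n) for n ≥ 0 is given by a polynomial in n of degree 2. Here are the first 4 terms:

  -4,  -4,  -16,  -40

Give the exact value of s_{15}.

1st diffs: 0, -12, -24.
2nd diffs: -12, -12 (constant).
Newton forward-difference form: s_n = -4 + (-12)·C(n,2).
At n = 15: n = 15, so s_{15} = -4 - 1260 = -1264.

-1264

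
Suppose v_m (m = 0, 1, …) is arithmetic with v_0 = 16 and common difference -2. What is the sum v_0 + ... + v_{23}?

v_m = 16 + (m - 0)·(-2).
v_{23} = -30; S = 24·(16 + (-30))/2 = -168.

-168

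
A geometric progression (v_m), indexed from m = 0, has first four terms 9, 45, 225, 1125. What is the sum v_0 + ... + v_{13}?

13732910154

Common ratio r = 5.
v_m = 9·5^(m-0).
S = 9·(5^14 - 1)/(5 - 1) = 9·(6103515625 - 1)/(4) = 13732910154.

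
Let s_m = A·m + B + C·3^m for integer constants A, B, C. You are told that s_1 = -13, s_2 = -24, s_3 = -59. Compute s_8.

-13122

The three given values yield: A + B + 3C = -13; 2A + B + 9C = -24; 3A + B + 27C = -59.
Subtracting the first from the second: A + 6C = -11.
Subtracting the second from the third: A + 18C = -35.
Solving: C = -2, A = 1, then B = -8.
Hence s_8 = 1·8 + (-8) + (-2)·6561 = -13122.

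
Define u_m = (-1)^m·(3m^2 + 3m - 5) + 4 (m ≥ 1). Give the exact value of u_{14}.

629

(-1)^14 = 1; 3m^2 + 3m - 5 at m=14 is 625; so u_{14} = 629.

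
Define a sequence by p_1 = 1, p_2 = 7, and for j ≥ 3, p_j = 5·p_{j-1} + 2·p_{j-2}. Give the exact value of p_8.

Iterate the recurrence:
p_3 = 37  p_4 = 199  p_5 = 1069  p_6 = 5743  p_7 = 30853  p_8 = 165751.

165751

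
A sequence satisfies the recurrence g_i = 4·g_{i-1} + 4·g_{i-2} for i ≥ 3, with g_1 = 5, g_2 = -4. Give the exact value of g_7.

Applying the relation repeatedly:
g_3 = 4;  g_4 = 0;  g_5 = 16;  g_6 = 64;  g_7 = 320.

320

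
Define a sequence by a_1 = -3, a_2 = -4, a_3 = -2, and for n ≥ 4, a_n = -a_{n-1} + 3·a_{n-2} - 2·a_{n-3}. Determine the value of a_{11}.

Step forward from the initial values:
a_4 = -4  a_5 = 6  a_6 = -14  a_7 = 40  a_8 = -94  a_9 = 242  a_{10} = -604  a_{11} = 1518.

1518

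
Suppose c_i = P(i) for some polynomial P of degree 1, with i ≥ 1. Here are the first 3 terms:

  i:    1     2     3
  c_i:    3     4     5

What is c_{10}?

12

1st diffs: 1, 1 (constant).
So c_i = i + 2.
Evaluating at i = 10 gives c_{10} = 12.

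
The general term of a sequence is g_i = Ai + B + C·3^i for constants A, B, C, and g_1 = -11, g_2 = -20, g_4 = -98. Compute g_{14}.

-4783016

The three given values yield: A + B + 3C = -11; 2A + B + 9C = -20; 4A + B + 81C = -98.
Subtracting the first from the second: A + 6C = -9.
Subtracting the second from the third: 2A + 72C = -78.
Solving: C = -1, A = -3, then B = -5.
So g_i = -3·i + (-5) + (-1)·3^i; at i=14 this is -4783016.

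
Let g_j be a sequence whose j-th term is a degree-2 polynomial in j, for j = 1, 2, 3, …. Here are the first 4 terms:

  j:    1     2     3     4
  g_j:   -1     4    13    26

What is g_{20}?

1st diffs: 5, 9, 13.
2nd diffs: 4, 4 (constant).
So g_j = 2j^2 - j - 2.
Evaluating at j = 20 gives g_{20} = 778.

778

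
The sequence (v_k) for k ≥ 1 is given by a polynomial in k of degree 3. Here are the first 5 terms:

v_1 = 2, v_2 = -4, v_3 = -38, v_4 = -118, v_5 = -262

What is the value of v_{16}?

-11218

1st diffs: -6, -34, -80, -144.
2nd diffs: -28, -46, -64.
3rd diffs: -18, -18 (constant).
Newton forward-difference form: v_k = 2 + (-6)·C(k-1,1) + (-28)·C(k-1,2) + (-18)·C(k-1,3).
At k = 16: k-1 = 15, so v_{16} = 2 - 90 - 2940 - 8190 = -11218.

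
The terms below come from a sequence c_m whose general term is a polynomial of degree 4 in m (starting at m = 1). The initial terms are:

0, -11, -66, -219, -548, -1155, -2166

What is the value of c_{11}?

-13610

1st diffs: -11, -55, -153, -329, -607, -1011.
2nd diffs: -44, -98, -176, -278, -404.
3rd diffs: -54, -78, -102, -126.
4th diffs: -24, -24, -24 (constant).
So c_m = -m^4 + m^3 - 3m^2 + 6m - 3.
Evaluating at m = 11 gives c_{11} = -13610.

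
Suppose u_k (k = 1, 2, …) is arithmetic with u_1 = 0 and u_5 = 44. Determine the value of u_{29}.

Common difference d = (44 - 0) / (5 - 1) = 11.
u_k = 0 + (k - 1)·11.
u_{29} = 0 + 28·11 = 308.

308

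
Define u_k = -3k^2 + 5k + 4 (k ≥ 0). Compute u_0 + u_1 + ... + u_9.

-590

Over k = 0..9: Σk = 45, Σk² = 285.
Total = (-3)·285 + (5)·45 + (4)·10 = -590.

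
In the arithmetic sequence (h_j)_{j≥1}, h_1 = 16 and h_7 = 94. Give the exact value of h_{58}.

Common difference d = (94 - 16) / (7 - 1) = 13.
h_j = 16 + (j - 1)·13.
h_{58} = 16 + 57·13 = 757.

757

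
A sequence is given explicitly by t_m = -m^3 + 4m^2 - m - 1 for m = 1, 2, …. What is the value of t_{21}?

t_{21} = -1·21^3 + 4·21^2 - 1·21 - 1 = -7519.

-7519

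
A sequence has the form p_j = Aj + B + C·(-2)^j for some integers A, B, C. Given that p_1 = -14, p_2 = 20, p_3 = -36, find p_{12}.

20520

Write the equations: A + B - 2C = -14; 2A + B + 4C = 20; 3A + B - 8C = -36.
Subtracting the first from the second: A + 6C = 34.
Subtracting the second from the third: A - 12C = -56.
Solving: C = 5, A = 4, then B = -8.
So p_j = 4·j + (-8) + 5·(-2)^j; at j=12 this is 20520.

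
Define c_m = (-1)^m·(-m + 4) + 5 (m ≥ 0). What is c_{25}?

(-1)^25 = -1; -m + 4 at m=25 is -21; so c_{25} = 26.

26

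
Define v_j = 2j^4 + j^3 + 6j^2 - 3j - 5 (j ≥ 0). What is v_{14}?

v_{14} = 2·14^4 + 1·14^3 + 6·14^2 - 3·14 - 5 = 80705.

80705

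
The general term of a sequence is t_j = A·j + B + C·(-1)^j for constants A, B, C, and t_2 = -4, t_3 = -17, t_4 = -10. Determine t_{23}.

Write the equations: 2A + B + C = -4; 3A + B - C = -17; 4A + B + C = -10.
Subtracting the first from the second: A - 2C = -13.
Subtracting the second from the third: A + 2C = 7.
Solving: C = 5, A = -3, then B = -3.
So t_j = -3·j + (-3) + 5·(-1)^j; at j=23 this is -77.

-77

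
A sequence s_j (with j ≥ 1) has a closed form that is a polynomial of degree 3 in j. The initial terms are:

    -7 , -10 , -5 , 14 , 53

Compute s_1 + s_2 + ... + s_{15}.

11410

1st diffs: -3, 5, 19, 39.
2nd diffs: 8, 14, 20.
3rd diffs: 6, 6 (constant).
So s_j = j^3 - 2j^2 - 4j - 2.
Continuing: …, 118, 215, 350, 529, …, s_{15} = 2863.
Summing j = 1..15 (15 terms) gives 11410.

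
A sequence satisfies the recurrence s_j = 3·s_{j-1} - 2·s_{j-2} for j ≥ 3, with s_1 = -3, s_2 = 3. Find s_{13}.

24567

s_3 = 15, s_4 = 39, s_5 = 87, …, s_{10} = 3063, s_{11} = 6135, s_{12} = 12279, s_{13} = 24567.
(Characteristic roots are 2 and 1.)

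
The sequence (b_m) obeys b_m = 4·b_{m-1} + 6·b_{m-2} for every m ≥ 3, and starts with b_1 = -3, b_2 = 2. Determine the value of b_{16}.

-11583841024

Applying the relation repeatedly:
b_3 = -10;  b_4 = -28;  b_5 = -172;  …;  b_{13} = -84203200;  b_{14} = -434680192;  b_{15} = -2243939968;  b_{16} = -11583841024.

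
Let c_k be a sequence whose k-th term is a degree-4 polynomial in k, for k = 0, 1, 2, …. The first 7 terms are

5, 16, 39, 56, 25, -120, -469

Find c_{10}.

-6545

1st diffs: 11, 23, 17, -31, -145, -349.
2nd diffs: 12, -6, -48, -114, -204.
3rd diffs: -18, -42, -66, -90.
4th diffs: -24, -24, -24 (constant).
Newton forward-difference form: c_k = 5 + 11·C(k,1) + 12·C(k,2) + (-18)·C(k,3) + (-24)·C(k,4).
At k = 10: k = 10, so c_{10} = 5 + 110 + 540 - 2160 - 5040 = -6545.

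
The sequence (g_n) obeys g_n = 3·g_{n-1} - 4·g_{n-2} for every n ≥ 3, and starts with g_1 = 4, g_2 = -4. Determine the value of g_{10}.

1148

Iterate the recurrence:
g_3 = -28, g_4 = -68, g_5 = -92, g_6 = -4, g_7 = 356, g_8 = 1084, g_9 = 1828, g_{10} = 1148.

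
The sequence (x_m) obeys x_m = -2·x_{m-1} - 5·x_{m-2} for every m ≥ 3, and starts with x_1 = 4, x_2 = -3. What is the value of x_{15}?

Step forward from the initial values:
x_3 = -14  x_4 = 43  x_5 = -16  …  x_{12} = -27197  x_{13} = 41864  x_{14} = 52257  x_{15} = -313834.

-313834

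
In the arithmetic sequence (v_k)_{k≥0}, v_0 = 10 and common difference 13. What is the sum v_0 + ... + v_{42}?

v_k = 10 + (k - 0)·13.
v_{42} = 556; S = 43·(10 + 556)/2 = 12169.

12169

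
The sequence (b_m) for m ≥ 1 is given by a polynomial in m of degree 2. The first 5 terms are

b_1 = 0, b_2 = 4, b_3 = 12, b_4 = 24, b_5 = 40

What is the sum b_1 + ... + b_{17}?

3264

1st diffs: 4, 8, 12, 16.
2nd diffs: 4, 4, 4 (constant).
So b_m = 2m^2 - 2m.
Continuing: …, 60, 84, 112, 144, …, b_{17} = 544.
Summing m = 1..17 (17 terms) gives 3264.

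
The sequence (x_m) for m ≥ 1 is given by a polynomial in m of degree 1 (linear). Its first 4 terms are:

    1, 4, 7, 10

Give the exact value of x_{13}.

37

1st diffs: 3, 3, 3 (constant).
So x_m = 3m - 2.
Evaluating at m = 13 gives x_{13} = 37.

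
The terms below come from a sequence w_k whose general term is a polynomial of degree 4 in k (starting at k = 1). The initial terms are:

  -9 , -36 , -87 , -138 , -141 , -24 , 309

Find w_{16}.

1st diffs: -27, -51, -51, -3, 117, 333.
2nd diffs: -24, 0, 48, 120, 216.
3rd diffs: 24, 48, 72, 96.
4th diffs: 24, 24, 24 (constant).
So w_k = k^4 - 6k^3 - k^2 + 3k - 6.
Evaluating at k = 16 gives w_{16} = 40746.

40746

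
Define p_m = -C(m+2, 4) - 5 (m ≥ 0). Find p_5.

C(7, 4) = 35, so p_5 = -40.

-40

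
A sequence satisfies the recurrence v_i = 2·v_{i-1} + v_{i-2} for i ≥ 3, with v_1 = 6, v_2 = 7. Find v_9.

Applying the relation repeatedly:
v_3 = 20;  v_4 = 47;  v_5 = 114;  v_6 = 275;  v_7 = 664;  v_8 = 1603;  v_9 = 3870.

3870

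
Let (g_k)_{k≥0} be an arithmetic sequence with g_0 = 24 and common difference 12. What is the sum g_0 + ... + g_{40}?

g_k = 24 + (k - 0)·12.
g_{40} = 504; S = 41·(24 + 504)/2 = 10824.

10824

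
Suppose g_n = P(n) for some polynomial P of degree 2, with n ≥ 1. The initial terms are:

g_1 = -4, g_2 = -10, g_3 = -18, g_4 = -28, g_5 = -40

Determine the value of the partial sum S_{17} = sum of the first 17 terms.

-2244

1st diffs: -6, -8, -10, -12.
2nd diffs: -2, -2, -2 (constant).
So g_n = -n^2 - 3n.
Continuing: …, -54, -70, -88, -108, …, g_{17} = -340.
Summing n = 1..17 (17 terms) gives -2244.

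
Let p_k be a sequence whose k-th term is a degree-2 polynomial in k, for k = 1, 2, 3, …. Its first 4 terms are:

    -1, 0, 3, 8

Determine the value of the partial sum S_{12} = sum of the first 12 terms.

1st diffs: 1, 3, 5.
2nd diffs: 2, 2 (constant).
So p_k = k^2 - 2k.
Continuing: …, 15, 24, 35, 48, …, p_{12} = 120.
Summing k = 1..12 (12 terms) gives 494.

494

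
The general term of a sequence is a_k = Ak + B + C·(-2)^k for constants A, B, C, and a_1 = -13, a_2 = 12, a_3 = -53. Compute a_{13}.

The three given values yield: A + B - 2C = -13; 2A + B + 4C = 12; 3A + B - 8C = -53.
Subtracting the first from the second: A + 6C = 25.
Subtracting the second from the third: A - 12C = -65.
Solving: C = 5, A = -5, then B = 2.
Hence a_{13} = -5·13 + 2 + 5·(-8192) = -41023.

-41023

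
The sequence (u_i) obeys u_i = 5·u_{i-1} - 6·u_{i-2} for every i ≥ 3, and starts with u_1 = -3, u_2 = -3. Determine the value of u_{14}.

4733817

Step forward from the initial values:
u_3 = 3  u_4 = 33  u_5 = 147  …  u_{11} = 171003  u_{12} = 519153  u_{13} = 1569747  u_{14} = 4733817.
(Characteristic roots are 3 and 2.)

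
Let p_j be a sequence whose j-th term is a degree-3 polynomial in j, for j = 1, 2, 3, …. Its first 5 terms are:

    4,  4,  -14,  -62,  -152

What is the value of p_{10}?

-1652

1st diffs: 0, -18, -48, -90.
2nd diffs: -18, -30, -42.
3rd diffs: -12, -12 (constant).
So p_j = -2j^3 + 3j^2 + 5j - 2.
Evaluating at j = 10 gives p_{10} = -1652.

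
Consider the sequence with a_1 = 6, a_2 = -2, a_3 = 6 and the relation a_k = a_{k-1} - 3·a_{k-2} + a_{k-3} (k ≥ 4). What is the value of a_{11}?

-570

Step forward from the initial values:
a_4 = 18; a_5 = -2; a_6 = -50; a_7 = -26; a_8 = 122; a_9 = 150; a_{10} = -242; a_{11} = -570.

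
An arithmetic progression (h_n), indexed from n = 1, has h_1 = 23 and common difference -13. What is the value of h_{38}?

h_n = 23 + (n - 1)·(-13).
h_{38} = 23 + 37·(-13) = -458.

-458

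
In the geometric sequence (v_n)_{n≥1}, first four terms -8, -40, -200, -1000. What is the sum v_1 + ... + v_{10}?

-19531248

Common ratio r = 5.
v_n = (-8)·5^(n-1).
S = (-8)·(5^10 - 1)/(5 - 1) = (-8)·(9765625 - 1)/(4) = -19531248.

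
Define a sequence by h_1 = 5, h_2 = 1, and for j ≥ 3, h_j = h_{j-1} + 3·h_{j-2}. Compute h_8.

697

h_3 = 16  h_4 = 19  h_5 = 67  h_6 = 124  h_7 = 325  h_8 = 697.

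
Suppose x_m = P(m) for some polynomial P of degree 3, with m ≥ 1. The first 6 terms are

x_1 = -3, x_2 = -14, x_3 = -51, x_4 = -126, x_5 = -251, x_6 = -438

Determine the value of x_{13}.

-4491

1st diffs: -11, -37, -75, -125, -187.
2nd diffs: -26, -38, -50, -62.
3rd diffs: -12, -12, -12 (constant).
So x_m = -2m^3 - m^2 + 6m - 6.
Evaluating at m = 13 gives x_{13} = -4491.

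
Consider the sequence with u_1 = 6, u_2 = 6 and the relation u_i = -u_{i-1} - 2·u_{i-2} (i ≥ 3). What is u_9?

-66

Applying the relation repeatedly:
u_3 = -18; u_4 = 6; u_5 = 30; u_6 = -42; u_7 = -18; u_8 = 102; u_9 = -66.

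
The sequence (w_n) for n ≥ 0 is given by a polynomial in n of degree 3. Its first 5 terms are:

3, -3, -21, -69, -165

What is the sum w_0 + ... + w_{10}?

1st diffs: -6, -18, -48, -96.
2nd diffs: -12, -30, -48.
3rd diffs: -18, -18 (constant).
So w_n = -3n^3 + 3n^2 - 6n + 3.
Continuing: …, -327, -573, -921, -1389, …, w_{10} = -2757.
Summing n = 0..10 (11 terms) gives -8217.

-8217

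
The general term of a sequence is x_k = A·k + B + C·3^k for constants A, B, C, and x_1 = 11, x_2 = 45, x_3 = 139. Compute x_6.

3661

The three given values yield: A + B + 3C = 11; 2A + B + 9C = 45; 3A + B + 27C = 139.
Subtracting the first from the second: A + 6C = 34.
Subtracting the second from the third: A + 18C = 94.
Solving: C = 5, A = 4, then B = -8.
Hence x_6 = 4·6 + (-8) + 5·729 = 3661.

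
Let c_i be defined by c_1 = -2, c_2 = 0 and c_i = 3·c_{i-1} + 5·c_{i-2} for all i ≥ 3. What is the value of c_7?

Compute successive terms:
c_3 = -10; c_4 = -30; c_5 = -140; c_6 = -570; c_7 = -2410.

-2410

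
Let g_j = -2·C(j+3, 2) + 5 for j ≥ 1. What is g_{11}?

C(14, 2) = 91, so g_{11} = -177.

-177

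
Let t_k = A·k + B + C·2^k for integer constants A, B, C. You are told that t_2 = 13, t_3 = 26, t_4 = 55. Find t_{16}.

At k = 2, 3, 4: 2A + B + 4C = 13; 3A + B + 8C = 26; 4A + B + 16C = 55.
Subtracting the first from the second: A + 4C = 13.
Subtracting the second from the third: A + 8C = 29.
Solving: C = 4, A = -3, then B = 3.
Therefore t_{16} = -48 + 3 + 4·65536 = 262099.

262099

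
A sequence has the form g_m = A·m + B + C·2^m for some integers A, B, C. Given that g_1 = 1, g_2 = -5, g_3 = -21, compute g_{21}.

At m = 1, 2, 3: A + B + 2C = 1; 2A + B + 4C = -5; 3A + B + 8C = -21.
Subtracting the first from the second: A + 2C = -6.
Subtracting the second from the third: A + 4C = -16.
Solving: C = -5, A = 4, then B = 7.
So g_m = 4·m + 7 + (-5)·2^m; at m=21 this is -10485669.

-10485669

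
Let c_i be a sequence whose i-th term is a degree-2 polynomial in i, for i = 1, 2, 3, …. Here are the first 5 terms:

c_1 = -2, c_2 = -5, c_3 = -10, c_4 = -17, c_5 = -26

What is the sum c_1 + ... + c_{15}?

1st diffs: -3, -5, -7, -9.
2nd diffs: -2, -2, -2 (constant).
Newton forward-difference form: c_i = -2 + (-3)·C(i-1,1) + (-2)·C(i-1,2).
Continuing: …, -37, -50, -65, -82, …, c_{15} = -226.
Summing i = 1..15 (15 terms) gives -1255.

-1255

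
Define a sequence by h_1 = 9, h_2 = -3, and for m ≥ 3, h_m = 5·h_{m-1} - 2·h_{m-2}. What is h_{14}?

Compute successive terms:
h_3 = -33, h_4 = -159, h_5 = -729, …, h_{11} = -6571113, h_{12} = -29974479, h_{13} = -136730169, h_{14} = -623701887.

-623701887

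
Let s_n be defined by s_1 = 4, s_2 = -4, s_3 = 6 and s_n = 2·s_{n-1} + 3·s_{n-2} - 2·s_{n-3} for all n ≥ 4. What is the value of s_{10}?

-160

s_4 = -8;  s_5 = 10;  s_6 = -16;  s_7 = 14;  s_8 = -40;  s_9 = -6;  s_{10} = -160.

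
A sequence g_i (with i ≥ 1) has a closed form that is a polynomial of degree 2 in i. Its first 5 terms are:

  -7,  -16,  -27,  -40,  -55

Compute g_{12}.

1st diffs: -9, -11, -13, -15.
2nd diffs: -2, -2, -2 (constant).
Newton forward-difference form: g_i = -7 + (-9)·C(i-1,1) + (-2)·C(i-1,2).
At i = 12: i-1 = 11, so g_{12} = -7 - 99 - 110 = -216.

-216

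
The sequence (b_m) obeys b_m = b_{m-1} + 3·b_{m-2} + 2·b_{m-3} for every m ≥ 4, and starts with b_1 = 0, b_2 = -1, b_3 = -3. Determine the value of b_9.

-655

Step forward from the initial values:
b_4 = -6;  b_5 = -17;  b_6 = -41;  b_7 = -104;  b_8 = -261;  b_9 = -655.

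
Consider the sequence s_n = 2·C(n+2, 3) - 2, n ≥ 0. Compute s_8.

238

C(10, 3) = 120, so s_8 = 238.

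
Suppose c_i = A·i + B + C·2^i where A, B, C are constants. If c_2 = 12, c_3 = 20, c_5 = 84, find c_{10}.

Plug in i = 2, 3, 5: 2A + B + 4C = 12; 3A + B + 8C = 20; 5A + B + 32C = 84.
Subtracting the first from the second: A + 4C = 8.
Subtracting the second from the third: 2A + 24C = 64.
Solving: C = 3, A = -4, then B = 8.
Hence c_{10} = -4·10 + 8 + 3·1024 = 3040.

3040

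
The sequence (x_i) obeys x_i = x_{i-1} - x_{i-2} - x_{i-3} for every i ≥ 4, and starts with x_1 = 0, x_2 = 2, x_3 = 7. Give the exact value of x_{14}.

Applying the relation repeatedly:
x_4 = 5;  x_5 = -4;  x_6 = -16;  …;  x_{11} = 11;  x_{12} = -75;  x_{13} = -136;  x_{14} = -72.

-72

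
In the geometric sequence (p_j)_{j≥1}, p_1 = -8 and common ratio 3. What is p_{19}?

p_j = (-8)·3^(j-1).
p_{19} = (-8)·3^18 = -3099363912.

-3099363912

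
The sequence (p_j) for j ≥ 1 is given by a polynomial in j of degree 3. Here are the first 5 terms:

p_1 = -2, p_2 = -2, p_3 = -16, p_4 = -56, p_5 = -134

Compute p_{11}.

-2072

1st diffs: 0, -14, -40, -78.
2nd diffs: -14, -26, -38.
3rd diffs: -12, -12 (constant).
So p_j = -2j^3 + 5j^2 - j - 4.
Evaluating at j = 11 gives p_{11} = -2072.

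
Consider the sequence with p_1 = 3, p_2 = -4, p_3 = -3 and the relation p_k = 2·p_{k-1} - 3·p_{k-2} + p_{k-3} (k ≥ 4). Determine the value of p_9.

-62

Compute successive terms:
p_4 = 9; p_5 = 23; p_6 = 16; p_7 = -28; p_8 = -81; p_9 = -62.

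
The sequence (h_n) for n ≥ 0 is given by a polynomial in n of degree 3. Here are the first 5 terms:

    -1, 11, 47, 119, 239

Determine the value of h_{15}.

8159

1st diffs: 12, 36, 72, 120.
2nd diffs: 24, 36, 48.
3rd diffs: 12, 12 (constant).
Newton forward-difference form: h_n = -1 + 12·C(n,1) + 24·C(n,2) + 12·C(n,3).
At n = 15: n = 15, so h_{15} = -1 + 180 + 2520 + 5460 = 8159.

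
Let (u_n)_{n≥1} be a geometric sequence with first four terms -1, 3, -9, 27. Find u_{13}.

-531441

Common ratio r = -3.
u_n = (-1)·(-3)^(n-1).
u_{13} = (-1)·(-3)^12 = -531441.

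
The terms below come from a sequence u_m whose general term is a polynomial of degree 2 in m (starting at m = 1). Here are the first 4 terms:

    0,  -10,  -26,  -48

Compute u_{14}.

1st diffs: -10, -16, -22.
2nd diffs: -6, -6 (constant).
So u_m = -3m^2 - m + 4.
Evaluating at m = 14 gives u_{14} = -598.

-598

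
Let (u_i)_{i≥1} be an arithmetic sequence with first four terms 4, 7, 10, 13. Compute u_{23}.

70

Common difference d = 3.
u_i = 4 + (i - 1)·3.
u_{23} = 4 + 22·3 = 70.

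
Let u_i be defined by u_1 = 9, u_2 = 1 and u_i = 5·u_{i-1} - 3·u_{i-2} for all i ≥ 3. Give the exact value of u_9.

-171886

Step forward from the initial values:
u_3 = -22, u_4 = -113, u_5 = -499, u_6 = -2156, u_7 = -9283, u_8 = -39947, u_9 = -171886.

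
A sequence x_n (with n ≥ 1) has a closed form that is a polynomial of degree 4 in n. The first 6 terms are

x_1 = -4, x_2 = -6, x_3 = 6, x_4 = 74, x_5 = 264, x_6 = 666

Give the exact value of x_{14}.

1st diffs: -2, 12, 68, 190, 402.
2nd diffs: 14, 56, 122, 212.
3rd diffs: 42, 66, 90.
4th diffs: 24, 24 (constant).
Newton forward-difference form: x_n = -4 + (-2)·C(n-1,1) + 14·C(n-1,2) + 42·C(n-1,3) + 24·C(n-1,4).
At n = 14: n-1 = 13, so x_{14} = -4 - 26 + 1092 + 12012 + 17160 = 30234.

30234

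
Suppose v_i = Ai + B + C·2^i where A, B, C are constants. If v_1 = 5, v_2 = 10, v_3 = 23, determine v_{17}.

Write the equations: A + B + 2C = 5; 2A + B + 4C = 10; 3A + B + 8C = 23.
Subtracting the first from the second: A + 2C = 5.
Subtracting the second from the third: A + 4C = 13.
Solving: C = 4, A = -3, then B = 0.
So v_i = -3·i + 0 + 4·2^i; at i=17 this is 524237.

524237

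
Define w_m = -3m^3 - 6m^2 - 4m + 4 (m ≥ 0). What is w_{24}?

w_{24} = -3·24^3 - 6·24^2 - 4·24 + 4 = -45020.

-45020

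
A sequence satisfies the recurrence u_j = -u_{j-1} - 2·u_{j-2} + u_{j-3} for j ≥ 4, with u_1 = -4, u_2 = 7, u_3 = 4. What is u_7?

-91

Iterate the recurrence:
u_4 = -22; u_5 = 21; u_6 = 27; u_7 = -91.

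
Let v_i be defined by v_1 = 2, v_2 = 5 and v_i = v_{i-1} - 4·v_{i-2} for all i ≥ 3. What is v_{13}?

v_3 = -3  v_4 = -23  v_5 = -11  …  v_{10} = 97  v_{11} = 2893  v_{12} = 2505  v_{13} = -9067.

-9067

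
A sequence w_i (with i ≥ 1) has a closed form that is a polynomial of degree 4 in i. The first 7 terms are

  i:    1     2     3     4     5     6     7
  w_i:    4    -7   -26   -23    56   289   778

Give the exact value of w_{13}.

1st diffs: -11, -19, 3, 79, 233, 489.
2nd diffs: -8, 22, 76, 154, 256.
3rd diffs: 30, 54, 78, 102.
4th diffs: 24, 24, 24 (constant).
Newton forward-difference form: w_i = 4 + (-11)·C(i-1,1) + (-8)·C(i-1,2) + 30·C(i-1,3) + 24·C(i-1,4).
At i = 13: i-1 = 12, so w_{13} = 4 - 132 - 528 + 6600 + 11880 = 17824.

17824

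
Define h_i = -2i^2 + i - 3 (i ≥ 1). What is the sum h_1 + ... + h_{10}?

Over i = 1..10: Σi = 55, Σi² = 385.
Total = (-2)·385 + (1)·55 + (-3)·10 = -745.

-745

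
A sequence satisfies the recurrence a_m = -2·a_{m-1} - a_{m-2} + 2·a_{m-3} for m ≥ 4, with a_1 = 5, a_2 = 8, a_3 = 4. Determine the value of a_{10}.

318

Iterate the recurrence:
a_4 = -6  a_5 = 24  a_6 = -34  a_7 = 32  a_8 = 18  a_9 = -136  a_{10} = 318.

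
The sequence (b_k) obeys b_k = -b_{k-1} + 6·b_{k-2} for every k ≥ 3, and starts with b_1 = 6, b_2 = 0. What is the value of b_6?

-468

Iterate the recurrence:
b_3 = 36  b_4 = -36  b_5 = 252  b_6 = -468.
(Characteristic roots are 2 and -3.)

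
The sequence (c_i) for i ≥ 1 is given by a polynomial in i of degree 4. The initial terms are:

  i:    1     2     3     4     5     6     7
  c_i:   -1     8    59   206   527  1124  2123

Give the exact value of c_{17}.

79103

1st diffs: 9, 51, 147, 321, 597, 999.
2nd diffs: 42, 96, 174, 276, 402.
3rd diffs: 54, 78, 102, 126.
4th diffs: 24, 24, 24 (constant).
Newton forward-difference form: c_i = -1 + 9·C(i-1,1) + 42·C(i-1,2) + 54·C(i-1,3) + 24·C(i-1,4).
At i = 17: i-1 = 16, so c_{17} = -1 + 144 + 5040 + 30240 + 43680 = 79103.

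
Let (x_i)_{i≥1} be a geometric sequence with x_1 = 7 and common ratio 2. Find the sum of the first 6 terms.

441

x_i = 7·2^(i-1).
S = 7·(2^6 - 1)/(2 - 1) = 7·(64 - 1)/(1) = 441.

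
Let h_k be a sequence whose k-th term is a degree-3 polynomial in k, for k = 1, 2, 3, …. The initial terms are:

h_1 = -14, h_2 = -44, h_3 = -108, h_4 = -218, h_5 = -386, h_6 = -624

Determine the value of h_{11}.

1st diffs: -30, -64, -110, -168, -238.
2nd diffs: -34, -46, -58, -70.
3rd diffs: -12, -12, -12 (constant).
Newton forward-difference form: h_k = -14 + (-30)·C(k-1,1) + (-34)·C(k-1,2) + (-12)·C(k-1,3).
At k = 11: k-1 = 10, so h_{11} = -14 - 300 - 1530 - 1440 = -3284.

-3284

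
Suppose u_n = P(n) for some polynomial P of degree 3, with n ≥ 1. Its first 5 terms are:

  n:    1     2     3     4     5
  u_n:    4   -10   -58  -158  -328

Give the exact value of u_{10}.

-2858

1st diffs: -14, -48, -100, -170.
2nd diffs: -34, -52, -70.
3rd diffs: -18, -18 (constant).
Newton forward-difference form: u_n = 4 + (-14)·C(n-1,1) + (-34)·C(n-1,2) + (-18)·C(n-1,3).
At n = 10: n-1 = 9, so u_{10} = 4 - 126 - 1224 - 1512 = -2858.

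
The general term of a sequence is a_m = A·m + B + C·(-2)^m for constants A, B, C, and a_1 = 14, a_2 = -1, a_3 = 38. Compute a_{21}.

6291524

Plug in m = 1, 2, 3: A + B - 2C = 14; 2A + B + 4C = -1; 3A + B - 8C = 38.
Subtracting the first from the second: A + 6C = -15.
Subtracting the second from the third: A - 12C = 39.
Solving: C = -3, A = 3, then B = 5.
So a_m = 3·m + 5 + (-3)·(-2)^m; at m=21 this is 6291524.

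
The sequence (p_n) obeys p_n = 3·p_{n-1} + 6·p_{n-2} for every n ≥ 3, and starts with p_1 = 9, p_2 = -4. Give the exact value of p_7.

10206

Compute successive terms:
p_3 = 42;  p_4 = 102;  p_5 = 558;  p_6 = 2286;  p_7 = 10206.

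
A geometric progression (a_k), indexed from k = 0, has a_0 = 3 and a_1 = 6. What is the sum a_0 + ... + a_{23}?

50331645

Common ratio r = 2.
a_k = 3·2^(k-0).
S = 3·(2^24 - 1)/(2 - 1) = 3·(16777216 - 1)/(1) = 50331645.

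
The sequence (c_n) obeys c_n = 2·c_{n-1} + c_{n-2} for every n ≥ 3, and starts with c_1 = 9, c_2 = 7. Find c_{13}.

148689

Applying the relation repeatedly:
c_3 = 23;  c_4 = 53;  c_5 = 129;  …;  c_{10} = 10567;  c_{11} = 25511;  c_{12} = 61589;  c_{13} = 148689.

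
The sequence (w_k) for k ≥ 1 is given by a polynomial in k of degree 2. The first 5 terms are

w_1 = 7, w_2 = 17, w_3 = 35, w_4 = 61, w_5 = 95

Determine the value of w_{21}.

1727

1st diffs: 10, 18, 26, 34.
2nd diffs: 8, 8, 8 (constant).
Newton forward-difference form: w_k = 7 + 10·C(k-1,1) + 8·C(k-1,2).
At k = 21: k-1 = 20, so w_{21} = 7 + 200 + 1520 = 1727.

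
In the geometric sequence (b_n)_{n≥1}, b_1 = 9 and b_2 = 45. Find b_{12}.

439453125

Common ratio r = 5.
b_n = 9·5^(n-1).
b_{12} = 9·5^11 = 439453125.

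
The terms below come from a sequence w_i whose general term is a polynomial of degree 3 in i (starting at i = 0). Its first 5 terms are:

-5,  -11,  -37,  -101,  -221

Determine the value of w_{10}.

1st diffs: -6, -26, -64, -120.
2nd diffs: -20, -38, -56.
3rd diffs: -18, -18 (constant).
Newton forward-difference form: w_i = -5 + (-6)·C(i,1) + (-20)·C(i,2) + (-18)·C(i,3).
At i = 10: i = 10, so w_{10} = -5 - 60 - 900 - 2160 = -3125.

-3125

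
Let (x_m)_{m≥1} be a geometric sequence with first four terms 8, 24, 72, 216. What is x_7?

Common ratio r = 3.
x_m = 8·3^(m-1).
x_7 = 8·3^6 = 5832.

5832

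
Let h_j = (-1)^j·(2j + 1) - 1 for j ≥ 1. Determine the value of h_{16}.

32

(-1)^16 = 1; 2j + 1 at j=16 is 33; so h_{16} = 32.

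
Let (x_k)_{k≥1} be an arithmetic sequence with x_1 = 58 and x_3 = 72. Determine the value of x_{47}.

380

Common difference d = (72 - 58) / (3 - 1) = 7.
x_k = 58 + (k - 1)·7.
x_{47} = 58 + 46·7 = 380.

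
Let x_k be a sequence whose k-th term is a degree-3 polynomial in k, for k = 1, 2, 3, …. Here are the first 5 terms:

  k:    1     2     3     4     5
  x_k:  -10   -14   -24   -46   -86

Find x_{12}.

1st diffs: -4, -10, -22, -40.
2nd diffs: -6, -12, -18.
3rd diffs: -6, -6 (constant).
So x_k = -k^3 + 3k^2 - 6k - 6.
Evaluating at k = 12 gives x_{12} = -1374.

-1374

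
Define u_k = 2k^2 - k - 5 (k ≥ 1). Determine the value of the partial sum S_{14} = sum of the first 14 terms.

1855

Over k = 1..14: Σk = 105, Σk² = 1015.
Total = (2)·1015 + (-1)·105 + (-5)·14 = 1855.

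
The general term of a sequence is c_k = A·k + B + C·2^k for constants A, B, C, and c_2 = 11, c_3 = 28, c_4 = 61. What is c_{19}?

Write the equations: 2A + B + 4C = 11; 3A + B + 8C = 28; 4A + B + 16C = 61.
Subtracting the first from the second: A + 4C = 17.
Subtracting the second from the third: A + 8C = 33.
Solving: C = 4, A = 1, then B = -7.
Hence c_{19} = 1·19 + (-7) + 4·524288 = 2097164.

2097164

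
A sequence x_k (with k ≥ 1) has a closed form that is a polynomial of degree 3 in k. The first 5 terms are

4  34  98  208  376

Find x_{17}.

11284

1st diffs: 30, 64, 110, 168.
2nd diffs: 34, 46, 58.
3rd diffs: 12, 12 (constant).
So x_k = 2k^3 + 5k^2 + k - 4.
Evaluating at k = 17 gives x_{17} = 11284.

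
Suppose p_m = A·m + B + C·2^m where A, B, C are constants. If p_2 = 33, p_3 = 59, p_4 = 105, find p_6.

357

At m = 2, 3, 4: 2A + B + 4C = 33; 3A + B + 8C = 59; 4A + B + 16C = 105.
Subtracting the first from the second: A + 4C = 26.
Subtracting the second from the third: A + 8C = 46.
Solving: C = 5, A = 6, then B = 1.
Hence p_6 = 6·6 + 1 + 5·64 = 357.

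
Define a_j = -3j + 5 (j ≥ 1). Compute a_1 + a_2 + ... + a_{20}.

-530

Over j = 1..20: Σj = 210.
Total = (-3)·210 + (5)·20 = -530.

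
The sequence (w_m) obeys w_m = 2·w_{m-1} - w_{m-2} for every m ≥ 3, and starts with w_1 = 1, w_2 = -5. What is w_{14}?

Iterate the recurrence:
w_3 = -11;  w_4 = -17;  w_5 = -23;  …;  w_{11} = -59;  w_{12} = -65;  w_{13} = -71;  w_{14} = -77.
(Characteristic roots are 1 and 1.)

-77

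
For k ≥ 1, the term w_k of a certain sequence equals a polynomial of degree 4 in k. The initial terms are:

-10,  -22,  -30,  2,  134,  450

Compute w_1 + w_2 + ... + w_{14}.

1st diffs: -12, -8, 32, 132, 316.
2nd diffs: 4, 40, 100, 184.
3rd diffs: 36, 60, 84.
4th diffs: 24, 24 (constant).
Newton forward-difference form: w_k = -10 + (-12)·C(k-1,1) + 4·C(k-1,2) + 36·C(k-1,3) + 24·C(k-1,4).
Continuing: …, 1058, 2090, 3702, 6074, …, w_{14} = 27602.
Summing k = 1..14 (14 terms) gives 84308.

84308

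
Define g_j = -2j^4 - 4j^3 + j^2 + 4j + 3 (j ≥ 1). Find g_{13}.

-65686

g_{13} = -2·13^4 - 4·13^3 + 1·13^2 + 4·13 + 3 = -65686.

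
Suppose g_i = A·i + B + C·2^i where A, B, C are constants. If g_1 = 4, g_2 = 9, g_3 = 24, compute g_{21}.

10485654

Plug in i = 1, 2, 3: A + B + 2C = 4; 2A + B + 4C = 9; 3A + B + 8C = 24.
Subtracting the first from the second: A + 2C = 5.
Subtracting the second from the third: A + 4C = 15.
Solving: C = 5, A = -5, then B = -1.
Hence g_{21} = -5·21 + (-1) + 5·2097152 = 10485654.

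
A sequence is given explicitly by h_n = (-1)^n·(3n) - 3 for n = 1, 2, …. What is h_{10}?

27

(-1)^10 = 1; 3n at n=10 is 30; so h_{10} = 27.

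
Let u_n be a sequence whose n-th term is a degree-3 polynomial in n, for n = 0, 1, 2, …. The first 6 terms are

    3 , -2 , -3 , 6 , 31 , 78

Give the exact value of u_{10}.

853

1st diffs: -5, -1, 9, 25, 47.
2nd diffs: 4, 10, 16, 22.
3rd diffs: 6, 6, 6 (constant).
Newton forward-difference form: u_n = 3 + (-5)·C(n,1) + 4·C(n,2) + 6·C(n,3).
At n = 10: n = 10, so u_{10} = 3 - 50 + 180 + 720 = 853.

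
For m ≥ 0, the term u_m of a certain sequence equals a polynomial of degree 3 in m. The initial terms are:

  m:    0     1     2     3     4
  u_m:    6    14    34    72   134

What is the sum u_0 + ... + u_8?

1st diffs: 8, 20, 38, 62.
2nd diffs: 12, 18, 24.
3rd diffs: 6, 6 (constant).
Newton forward-difference form: u_m = 6 + 8·C(m,1) + 12·C(m,2) + 6·C(m,3).
Continuing: 226, 354, 524, 742.
Summing m = 0..8 (9 terms) gives 2106.

2106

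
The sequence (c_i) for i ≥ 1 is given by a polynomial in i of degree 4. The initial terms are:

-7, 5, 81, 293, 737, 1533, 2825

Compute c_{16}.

1st diffs: 12, 76, 212, 444, 796, 1292.
2nd diffs: 64, 136, 232, 352, 496.
3rd diffs: 72, 96, 120, 144.
4th diffs: 24, 24, 24 (constant).
So c_i = i^4 + 2i^3 - 5i^2 - 2i - 3.
Evaluating at i = 16 gives c_{16} = 72413.

72413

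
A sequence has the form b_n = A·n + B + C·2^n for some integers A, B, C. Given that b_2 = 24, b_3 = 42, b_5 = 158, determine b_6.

Plug in n = 2, 3, 5: 2A + B + 4C = 24; 3A + B + 8C = 42; 5A + B + 32C = 158.
Subtracting the first from the second: A + 4C = 18.
Subtracting the second from the third: 2A + 24C = 116.
Solving: C = 5, A = -2, then B = 8.
Hence b_6 = -2·6 + 8 + 5·64 = 316.

316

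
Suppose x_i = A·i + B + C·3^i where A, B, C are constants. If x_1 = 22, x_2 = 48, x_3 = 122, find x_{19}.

Plug in i = 1, 2, 3: A + B + 3C = 22; 2A + B + 9C = 48; 3A + B + 27C = 122.
Subtracting the first from the second: A + 6C = 26.
Subtracting the second from the third: A + 18C = 74.
Solving: C = 4, A = 2, then B = 8.
Therefore x_{19} = 38 + 8 + 4·1162261467 = 4649045914.

4649045914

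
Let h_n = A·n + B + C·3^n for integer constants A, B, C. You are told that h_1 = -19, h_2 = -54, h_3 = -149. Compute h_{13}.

Write the equations: A + B + 3C = -19; 2A + B + 9C = -54; 3A + B + 27C = -149.
Subtracting the first from the second: A + 6C = -35.
Subtracting the second from the third: A + 18C = -95.
Solving: C = -5, A = -5, then B = 1.
Therefore h_{13} = -65 + 1 + (-5)·1594323 = -7971679.

-7971679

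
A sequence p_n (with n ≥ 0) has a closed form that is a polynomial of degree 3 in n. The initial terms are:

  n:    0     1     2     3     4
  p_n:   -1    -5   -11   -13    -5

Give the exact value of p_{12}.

1139

1st diffs: -4, -6, -2, 8.
2nd diffs: -2, 4, 10.
3rd diffs: 6, 6 (constant).
So p_n = n^3 - 4n^2 - n - 1.
Evaluating at n = 12 gives p_{12} = 1139.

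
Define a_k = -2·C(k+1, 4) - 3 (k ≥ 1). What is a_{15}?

C(16, 4) = 1820, so a_{15} = -3643.

-3643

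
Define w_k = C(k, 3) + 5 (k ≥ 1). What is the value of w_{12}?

225

C(12, 3) = 220, so w_{12} = 225.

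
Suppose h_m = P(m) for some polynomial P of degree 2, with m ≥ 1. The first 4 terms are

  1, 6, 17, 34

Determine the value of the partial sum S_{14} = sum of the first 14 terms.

1st diffs: 5, 11, 17.
2nd diffs: 6, 6 (constant).
Newton forward-difference form: h_m = 1 + 5·C(m-1,1) + 6·C(m-1,2).
Continuing: …, 57, 86, 121, 162, …, h_{14} = 534.
Summing m = 1..14 (14 terms) gives 2653.

2653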